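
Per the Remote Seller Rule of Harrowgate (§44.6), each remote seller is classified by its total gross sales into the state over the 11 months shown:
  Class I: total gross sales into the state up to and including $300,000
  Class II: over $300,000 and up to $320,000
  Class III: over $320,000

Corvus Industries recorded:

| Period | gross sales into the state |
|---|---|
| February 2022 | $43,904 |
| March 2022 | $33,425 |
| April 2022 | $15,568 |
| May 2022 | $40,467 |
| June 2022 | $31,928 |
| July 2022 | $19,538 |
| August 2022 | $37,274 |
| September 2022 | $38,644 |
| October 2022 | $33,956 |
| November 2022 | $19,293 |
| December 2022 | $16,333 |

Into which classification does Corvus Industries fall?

Total gross sales into the state: $43,904 + $33,425 + $15,568 + $40,467 + $31,928 + $19,538 + $37,274 + $38,644 + $33,956 + $19,293 + $16,333 = $330,330.
$330,330 > $320,000, so Class III applies.

Class III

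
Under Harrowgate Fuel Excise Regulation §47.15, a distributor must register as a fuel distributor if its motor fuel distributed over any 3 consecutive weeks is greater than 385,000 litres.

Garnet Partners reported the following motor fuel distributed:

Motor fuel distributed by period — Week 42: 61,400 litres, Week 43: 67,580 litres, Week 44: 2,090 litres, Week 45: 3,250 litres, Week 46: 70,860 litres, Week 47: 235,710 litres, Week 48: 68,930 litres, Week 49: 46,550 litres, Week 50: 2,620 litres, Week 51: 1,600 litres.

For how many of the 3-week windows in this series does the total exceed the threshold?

Week 42–Week 44: 61,400 litres + 67,580 litres + 2,090 litres = 131,070 litres (under)
Week 43–Week 45: 67,580 litres + 2,090 litres + 3,250 litres = 72,920 litres (under)
Week 44–Week 46: 2,090 litres + 3,250 litres + 70,860 litres = 76,200 litres (under)
Week 45–Week 47: 3,250 litres + 70,860 litres + 235,710 litres = 309,820 litres (under)
Week 46–Week 48: 70,860 litres + 235,710 litres + 68,930 litres = 375,500 litres (under)
Week 47–Week 49: 235,710 litres + 68,930 litres + 46,550 litres = 351,190 litres (under)
Week 48–Week 50: 68,930 litres + 46,550 litres + 2,620 litres = 118,100 litres (under)
Week 49–Week 51: 46,550 litres + 2,620 litres + 1,600 litres = 50,770 litres (under)
0 windows exceed the threshold.

0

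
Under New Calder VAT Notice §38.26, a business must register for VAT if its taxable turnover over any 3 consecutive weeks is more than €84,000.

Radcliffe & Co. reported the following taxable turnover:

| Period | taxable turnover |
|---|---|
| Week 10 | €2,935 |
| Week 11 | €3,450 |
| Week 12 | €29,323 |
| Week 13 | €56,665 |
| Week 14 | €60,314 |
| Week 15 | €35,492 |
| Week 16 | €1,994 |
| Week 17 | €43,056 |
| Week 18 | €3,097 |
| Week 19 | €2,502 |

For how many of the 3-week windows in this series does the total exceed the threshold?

4

Week 10–Week 12: €2,935 + €3,450 + €29,323 = €35,708 (under)
Week 11–Week 13: €3,450 + €29,323 + €56,665 = €89,438 (over)
Week 12–Week 14: €29,323 + €56,665 + €60,314 = €146,302 (over)
Week 13–Week 15: €56,665 + €60,314 + €35,492 = €152,471 (over)
Week 14–Week 16: €60,314 + €35,492 + €1,994 = €97,800 (over)
Week 15–Week 17: €35,492 + €1,994 + €43,056 = €80,542 (under)
Week 16–Week 18: €1,994 + €43,056 + €3,097 = €48,147 (under)
Week 17–Week 19: €43,056 + €3,097 + €2,502 = €48,655 (under)
4 windows exceed the threshold.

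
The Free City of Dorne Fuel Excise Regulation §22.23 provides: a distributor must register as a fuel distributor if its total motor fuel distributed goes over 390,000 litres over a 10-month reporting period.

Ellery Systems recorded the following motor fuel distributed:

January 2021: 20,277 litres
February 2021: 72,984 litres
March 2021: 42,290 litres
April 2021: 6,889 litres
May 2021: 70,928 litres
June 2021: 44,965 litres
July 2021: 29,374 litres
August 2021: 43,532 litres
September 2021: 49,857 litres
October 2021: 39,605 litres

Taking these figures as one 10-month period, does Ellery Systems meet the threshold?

Yes

Total motor fuel distributed: 20,277 litres + 72,984 litres + 42,290 litres + 6,889 litres + 70,928 litres + 44,965 litres + 29,374 litres + 43,532 litres + 49,857 litres + 39,605 litres = 420,701 litres.
420,701 litres > 390,000 litres, so the threshold is exceeded.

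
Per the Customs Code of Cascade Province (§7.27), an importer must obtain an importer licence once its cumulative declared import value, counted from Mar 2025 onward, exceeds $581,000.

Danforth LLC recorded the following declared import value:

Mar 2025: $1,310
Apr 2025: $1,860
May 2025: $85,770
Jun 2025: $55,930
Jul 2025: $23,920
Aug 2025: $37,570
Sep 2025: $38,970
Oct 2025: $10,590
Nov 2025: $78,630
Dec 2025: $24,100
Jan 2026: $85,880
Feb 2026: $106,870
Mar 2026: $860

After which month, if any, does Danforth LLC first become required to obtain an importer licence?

Through Mar 2025: $1,310
Through Apr 2025: $3,170
Through May 2025: $88,940
Through Jun 2025: $144,870
Through Jul 2025: $168,790
Through Aug 2025: $206,360
Through Sep 2025: $245,330
Through Oct 2025: $255,920
Through Nov 2025: $334,550
Through Dec 2025: $358,650
Through Jan 2026: $444,530
Through Feb 2026: $551,400
Through Mar 2026: $552,260
Final cumulative total $552,260 ≤ $581,000; the threshold is never exceeded.

Not triggered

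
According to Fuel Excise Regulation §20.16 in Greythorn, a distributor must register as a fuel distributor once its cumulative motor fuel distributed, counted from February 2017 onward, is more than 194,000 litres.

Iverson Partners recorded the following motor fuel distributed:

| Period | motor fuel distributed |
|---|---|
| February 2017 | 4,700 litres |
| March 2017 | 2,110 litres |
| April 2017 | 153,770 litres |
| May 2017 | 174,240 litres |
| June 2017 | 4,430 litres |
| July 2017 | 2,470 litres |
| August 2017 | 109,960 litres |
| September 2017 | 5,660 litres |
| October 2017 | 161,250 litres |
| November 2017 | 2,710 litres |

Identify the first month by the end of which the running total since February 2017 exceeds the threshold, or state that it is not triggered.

Through February 2017: 4,700 litres
Through March 2017: 6,810 litres
Through April 2017: 160,580 litres
Through May 2017: 334,820 litres ← exceeds threshold

May 2017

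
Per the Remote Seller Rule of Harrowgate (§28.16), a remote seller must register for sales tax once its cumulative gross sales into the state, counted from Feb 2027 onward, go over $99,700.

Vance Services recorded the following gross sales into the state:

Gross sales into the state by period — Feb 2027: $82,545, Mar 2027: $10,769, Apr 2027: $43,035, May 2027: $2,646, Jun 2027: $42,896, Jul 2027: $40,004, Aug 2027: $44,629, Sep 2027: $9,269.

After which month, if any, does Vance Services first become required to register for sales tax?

Apr 2027

Through Feb 2027: $82,545
Through Mar 2027: $93,314
Through Apr 2027: $136,349 ← exceeds threshold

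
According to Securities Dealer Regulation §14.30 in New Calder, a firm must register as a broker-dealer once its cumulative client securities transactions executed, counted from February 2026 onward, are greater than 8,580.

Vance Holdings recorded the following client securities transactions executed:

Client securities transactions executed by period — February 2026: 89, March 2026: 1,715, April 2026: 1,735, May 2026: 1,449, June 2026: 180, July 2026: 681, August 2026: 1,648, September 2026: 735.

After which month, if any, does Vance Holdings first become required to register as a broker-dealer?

Not triggered

Through February 2026: 89
Through March 2026: 1,804
Through April 2026: 3,539
Through May 2026: 4,988
Through June 2026: 5,168
Through July 2026: 5,849
Through August 2026: 7,497
Through September 2026: 8,232
Final cumulative total 8,232 ≤ 8,580; the threshold is never exceeded.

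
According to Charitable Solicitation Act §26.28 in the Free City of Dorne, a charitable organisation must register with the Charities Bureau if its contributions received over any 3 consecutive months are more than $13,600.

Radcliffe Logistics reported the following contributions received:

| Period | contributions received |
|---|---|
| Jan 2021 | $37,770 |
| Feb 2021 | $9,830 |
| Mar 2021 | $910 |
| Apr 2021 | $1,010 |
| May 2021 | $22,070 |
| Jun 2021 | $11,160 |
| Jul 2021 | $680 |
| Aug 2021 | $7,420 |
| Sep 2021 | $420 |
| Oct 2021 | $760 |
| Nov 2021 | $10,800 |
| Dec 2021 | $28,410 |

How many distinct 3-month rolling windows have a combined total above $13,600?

Jan 2021–Mar 2021: $37,770 + $9,830 + $910 = $48,510 (over)
Feb 2021–Apr 2021: $9,830 + $910 + $1,010 = $11,750 (under)
Mar 2021–May 2021: $910 + $1,010 + $22,070 = $23,990 (over)
Apr 2021–Jun 2021: $1,010 + $22,070 + $11,160 = $34,240 (over)
May 2021–Jul 2021: $22,070 + $11,160 + $680 = $33,910 (over)
Jun 2021–Aug 2021: $11,160 + $680 + $7,420 = $19,260 (over)
Jul 2021–Sep 2021: $680 + $7,420 + $420 = $8,520 (under)
Aug 2021–Oct 2021: $7,420 + $420 + $760 = $8,600 (under)
Sep 2021–Nov 2021: $420 + $760 + $10,800 = $11,980 (under)
Oct 2021–Dec 2021: $760 + $10,800 + $28,410 = $39,970 (over)
6 windows exceed the threshold.

6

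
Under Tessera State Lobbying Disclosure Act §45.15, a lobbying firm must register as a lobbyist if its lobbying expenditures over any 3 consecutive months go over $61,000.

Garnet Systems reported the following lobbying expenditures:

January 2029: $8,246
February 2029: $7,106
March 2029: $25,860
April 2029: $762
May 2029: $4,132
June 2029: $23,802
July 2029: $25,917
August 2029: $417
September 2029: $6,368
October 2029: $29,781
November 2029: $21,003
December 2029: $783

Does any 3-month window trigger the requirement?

No

January 2029–March 2029: $8,246 + $7,106 + $25,860 = $41,212 (under)
February 2029–April 2029: $7,106 + $25,860 + $762 = $33,728 (under)
March 2029–May 2029: $25,860 + $762 + $4,132 = $30,754 (under)
April 2029–June 2029: $762 + $4,132 + $23,802 = $28,696 (under)
May 2029–July 2029: $4,132 + $23,802 + $25,917 = $53,851 (under)
June 2029–August 2029: $23,802 + $25,917 + $417 = $50,136 (under)
July 2029–September 2029: $25,917 + $417 + $6,368 = $32,702 (under)
August 2029–October 2029: $417 + $6,368 + $29,781 = $36,566 (under)
September 2029–November 2029: $6,368 + $29,781 + $21,003 = $57,152 (under)
October 2029–December 2029: $29,781 + $21,003 + $783 = $51,567 (under)
No window exceeds $61,000.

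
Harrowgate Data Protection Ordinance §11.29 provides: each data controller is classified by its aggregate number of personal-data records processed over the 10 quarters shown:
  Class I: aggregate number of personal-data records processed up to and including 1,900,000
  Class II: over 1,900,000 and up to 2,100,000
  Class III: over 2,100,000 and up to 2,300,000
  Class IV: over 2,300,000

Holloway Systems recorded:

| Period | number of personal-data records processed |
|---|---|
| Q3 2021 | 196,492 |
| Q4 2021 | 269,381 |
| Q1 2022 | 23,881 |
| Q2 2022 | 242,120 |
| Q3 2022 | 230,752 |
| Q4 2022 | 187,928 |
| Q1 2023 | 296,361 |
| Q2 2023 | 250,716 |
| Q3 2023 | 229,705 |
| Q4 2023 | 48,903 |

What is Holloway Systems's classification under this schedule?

Class II

Aggregate number of personal-data records processed: 196,492 + 269,381 + 23,881 + 242,120 + 230,752 + 187,928 + 296,361 + 250,716 + 229,705 + 48,903 = 1,976,239.
1,900,000 < 1,976,239 ≤ 2,100,000, so Class II applies.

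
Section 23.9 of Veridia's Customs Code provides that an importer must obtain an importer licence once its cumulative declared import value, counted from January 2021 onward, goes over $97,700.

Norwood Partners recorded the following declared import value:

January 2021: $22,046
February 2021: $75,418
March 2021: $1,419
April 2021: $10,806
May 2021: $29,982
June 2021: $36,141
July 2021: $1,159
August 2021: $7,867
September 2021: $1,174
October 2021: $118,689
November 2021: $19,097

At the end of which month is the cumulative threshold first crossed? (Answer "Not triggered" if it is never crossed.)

Through January 2021: $22,046
Through February 2021: $97,464
Through March 2021: $98,883 ← exceeds threshold

March 2021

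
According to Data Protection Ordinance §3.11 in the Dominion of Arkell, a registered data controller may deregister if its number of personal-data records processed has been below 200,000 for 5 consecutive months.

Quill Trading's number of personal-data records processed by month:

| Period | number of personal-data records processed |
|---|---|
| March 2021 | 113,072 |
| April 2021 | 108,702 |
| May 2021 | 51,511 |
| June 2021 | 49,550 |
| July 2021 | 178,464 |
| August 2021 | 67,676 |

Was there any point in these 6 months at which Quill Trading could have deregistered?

Months below 200,000: March 2021, April 2021, May 2021, June 2021, July 2021, August 2021.
Longest run of consecutive months below the threshold: 6.
6 ≥ 5, so Quill Trading became eligible.

Yes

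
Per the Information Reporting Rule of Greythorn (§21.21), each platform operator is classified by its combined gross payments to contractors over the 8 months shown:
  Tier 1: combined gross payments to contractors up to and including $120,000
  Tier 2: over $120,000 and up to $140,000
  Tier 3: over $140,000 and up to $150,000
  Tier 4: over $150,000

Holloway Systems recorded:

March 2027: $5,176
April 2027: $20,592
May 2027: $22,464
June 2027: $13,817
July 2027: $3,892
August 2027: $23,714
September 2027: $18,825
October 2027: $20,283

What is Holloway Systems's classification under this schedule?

Tier 2

Combined gross payments to contractors: $5,176 + $20,592 + $22,464 + $13,817 + $3,892 + $23,714 + $18,825 + $20,283 = $128,763.
$120,000 < $128,763 ≤ $140,000, so Tier 2 applies.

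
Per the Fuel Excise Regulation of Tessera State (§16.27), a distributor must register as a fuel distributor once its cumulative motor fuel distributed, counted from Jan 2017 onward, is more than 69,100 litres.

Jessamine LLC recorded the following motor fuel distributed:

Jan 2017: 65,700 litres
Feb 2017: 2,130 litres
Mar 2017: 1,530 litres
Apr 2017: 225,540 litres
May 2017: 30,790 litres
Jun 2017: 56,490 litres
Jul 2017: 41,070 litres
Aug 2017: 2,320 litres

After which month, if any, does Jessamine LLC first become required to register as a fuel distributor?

Mar 2017

Through Jan 2017: 65,700 litres
Through Feb 2017: 67,830 litres
Through Mar 2017: 69,360 litres ← exceeds threshold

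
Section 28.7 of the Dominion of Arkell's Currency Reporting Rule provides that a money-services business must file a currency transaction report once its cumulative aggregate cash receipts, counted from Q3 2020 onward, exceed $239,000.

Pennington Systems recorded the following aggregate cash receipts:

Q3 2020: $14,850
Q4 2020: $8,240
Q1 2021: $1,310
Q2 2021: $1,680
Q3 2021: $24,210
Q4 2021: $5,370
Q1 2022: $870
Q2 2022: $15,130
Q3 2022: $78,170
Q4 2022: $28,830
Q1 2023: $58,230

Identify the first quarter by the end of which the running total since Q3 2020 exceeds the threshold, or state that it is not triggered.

Not triggered

Through Q3 2020: $14,850
Through Q4 2020: $23,090
Through Q1 2021: $24,400
Through Q2 2021: $26,080
Through Q3 2021: $50,290
Through Q4 2021: $55,660
Through Q1 2022: $56,530
Through Q2 2022: $71,660
Through Q3 2022: $149,830
Through Q4 2022: $178,660
Through Q1 2023: $236,890
Final cumulative total $236,890 ≤ $239,000; the threshold is never exceeded.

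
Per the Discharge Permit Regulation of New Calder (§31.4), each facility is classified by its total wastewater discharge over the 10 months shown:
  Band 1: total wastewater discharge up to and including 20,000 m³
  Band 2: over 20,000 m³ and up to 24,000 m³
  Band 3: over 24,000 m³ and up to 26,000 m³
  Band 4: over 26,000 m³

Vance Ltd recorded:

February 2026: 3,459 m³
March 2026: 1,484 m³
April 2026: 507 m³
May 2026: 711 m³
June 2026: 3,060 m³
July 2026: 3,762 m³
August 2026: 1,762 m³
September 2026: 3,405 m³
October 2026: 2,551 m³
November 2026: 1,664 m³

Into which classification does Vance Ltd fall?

Total wastewater discharge: 3,459 m³ + 1,484 m³ + 507 m³ + 711 m³ + 3,060 m³ + 3,762 m³ + 1,762 m³ + 3,405 m³ + 2,551 m³ + 1,664 m³ = 22,365 m³.
20,000 m³ < 22,365 m³ ≤ 24,000 m³, so Band 2 applies.

Band 2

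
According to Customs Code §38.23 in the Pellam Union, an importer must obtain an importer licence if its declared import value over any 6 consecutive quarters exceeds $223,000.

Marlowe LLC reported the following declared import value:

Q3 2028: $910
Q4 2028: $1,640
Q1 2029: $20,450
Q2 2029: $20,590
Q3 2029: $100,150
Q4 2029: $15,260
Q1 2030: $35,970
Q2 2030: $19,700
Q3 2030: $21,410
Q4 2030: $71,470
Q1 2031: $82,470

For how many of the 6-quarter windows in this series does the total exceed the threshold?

Q3 2028–Q4 2029: $910 + $1,640 + $20,450 + $20,590 + $100,150 + $15,260 = $159,000 (under)
Q4 2028–Q1 2030: $1,640 + $20,450 + $20,590 + $100,150 + $15,260 + $35,970 = $194,060 (under)
Q1 2029–Q2 2030: $20,450 + $20,590 + $100,150 + $15,260 + $35,970 + $19,700 = $212,120 (under)
Q2 2029–Q3 2030: $20,590 + $100,150 + $15,260 + $35,970 + $19,700 + $21,410 = $213,080 (under)
Q3 2029–Q4 2030: $100,150 + $15,260 + $35,970 + $19,700 + $21,410 + $71,470 = $263,960 (over)
Q4 2029–Q1 2031: $15,260 + $35,970 + $19,700 + $21,410 + $71,470 + $82,470 = $246,280 (over)
2 windows exceed the threshold.

2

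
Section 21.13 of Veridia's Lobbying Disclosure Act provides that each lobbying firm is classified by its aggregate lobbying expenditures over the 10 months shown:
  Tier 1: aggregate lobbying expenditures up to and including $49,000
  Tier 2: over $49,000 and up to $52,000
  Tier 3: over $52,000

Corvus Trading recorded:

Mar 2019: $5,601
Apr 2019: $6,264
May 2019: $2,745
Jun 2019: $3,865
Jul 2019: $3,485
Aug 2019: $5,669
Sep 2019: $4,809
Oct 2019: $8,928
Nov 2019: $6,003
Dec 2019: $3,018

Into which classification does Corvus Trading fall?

Tier 2

Aggregate lobbying expenditures: $5,601 + $6,264 + $2,745 + $3,865 + $3,485 + $5,669 + $4,809 + $8,928 + $6,003 + $3,018 = $50,387.
$49,000 < $50,387 ≤ $52,000, so Tier 2 applies.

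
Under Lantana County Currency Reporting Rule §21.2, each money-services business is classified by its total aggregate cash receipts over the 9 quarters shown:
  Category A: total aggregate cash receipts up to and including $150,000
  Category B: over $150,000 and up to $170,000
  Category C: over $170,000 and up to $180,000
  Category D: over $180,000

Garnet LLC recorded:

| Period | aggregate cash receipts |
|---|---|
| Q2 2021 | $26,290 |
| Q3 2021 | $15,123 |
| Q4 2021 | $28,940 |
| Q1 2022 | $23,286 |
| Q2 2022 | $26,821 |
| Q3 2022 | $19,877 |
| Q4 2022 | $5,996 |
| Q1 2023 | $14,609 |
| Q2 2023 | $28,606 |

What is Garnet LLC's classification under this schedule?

Category D

Total aggregate cash receipts: $26,290 + $15,123 + $28,940 + $23,286 + $26,821 + $19,877 + $5,996 + $14,609 + $28,606 = $189,548.
$189,548 > $180,000, so Category D applies.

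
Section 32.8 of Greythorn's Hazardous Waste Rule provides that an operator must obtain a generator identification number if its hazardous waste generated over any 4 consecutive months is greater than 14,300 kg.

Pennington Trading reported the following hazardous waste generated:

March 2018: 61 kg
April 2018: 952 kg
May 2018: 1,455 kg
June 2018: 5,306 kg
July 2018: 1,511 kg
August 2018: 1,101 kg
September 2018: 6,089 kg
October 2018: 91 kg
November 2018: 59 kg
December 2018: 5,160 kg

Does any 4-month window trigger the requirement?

No

March 2018–June 2018: 61 kg + 952 kg + 1,455 kg + 5,306 kg = 7,774 kg (under)
April 2018–July 2018: 952 kg + 1,455 kg + 5,306 kg + 1,511 kg = 9,224 kg (under)
May 2018–August 2018: 1,455 kg + 5,306 kg + 1,511 kg + 1,101 kg = 9,373 kg (under)
June 2018–September 2018: 5,306 kg + 1,511 kg + 1,101 kg + 6,089 kg = 14,007 kg (under)
July 2018–October 2018: 1,511 kg + 1,101 kg + 6,089 kg + 91 kg = 8,792 kg (under)
August 2018–November 2018: 1,101 kg + 6,089 kg + 91 kg + 59 kg = 7,340 kg (under)
September 2018–December 2018: 6,089 kg + 91 kg + 59 kg + 5,160 kg = 11,399 kg (under)
No window exceeds 14,300 kg.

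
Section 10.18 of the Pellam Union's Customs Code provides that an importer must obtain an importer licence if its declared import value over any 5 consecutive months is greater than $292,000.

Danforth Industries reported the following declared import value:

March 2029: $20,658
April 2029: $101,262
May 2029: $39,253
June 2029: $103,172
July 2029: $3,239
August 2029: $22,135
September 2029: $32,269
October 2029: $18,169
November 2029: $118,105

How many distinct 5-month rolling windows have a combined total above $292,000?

March 2029–July 2029: $20,658 + $101,262 + $39,253 + $103,172 + $3,239 = $267,584 (under)
April 2029–August 2029: $101,262 + $39,253 + $103,172 + $3,239 + $22,135 = $269,061 (under)
May 2029–September 2029: $39,253 + $103,172 + $3,239 + $22,135 + $32,269 = $200,068 (under)
June 2029–October 2029: $103,172 + $3,239 + $22,135 + $32,269 + $18,169 = $178,984 (under)
July 2029–November 2029: $3,239 + $22,135 + $32,269 + $18,169 + $118,105 = $193,917 (under)
0 windows exceed the threshold.

0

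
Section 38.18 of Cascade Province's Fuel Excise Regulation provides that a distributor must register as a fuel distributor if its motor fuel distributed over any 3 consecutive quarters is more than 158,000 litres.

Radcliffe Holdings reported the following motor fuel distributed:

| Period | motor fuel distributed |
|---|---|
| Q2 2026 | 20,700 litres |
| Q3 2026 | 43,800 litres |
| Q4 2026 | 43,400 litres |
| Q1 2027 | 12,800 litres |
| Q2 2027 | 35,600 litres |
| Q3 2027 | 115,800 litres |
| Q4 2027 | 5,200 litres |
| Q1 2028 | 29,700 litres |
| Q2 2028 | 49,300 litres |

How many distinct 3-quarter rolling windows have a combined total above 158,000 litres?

Q2 2026–Q4 2026: 20,700 litres + 43,800 litres + 43,400 litres = 107,900 litres (under)
Q3 2026–Q1 2027: 43,800 litres + 43,400 litres + 12,800 litres = 100,000 litres (under)
Q4 2026–Q2 2027: 43,400 litres + 12,800 litres + 35,600 litres = 91,800 litres (under)
Q1 2027–Q3 2027: 12,800 litres + 35,600 litres + 115,800 litres = 164,200 litres (over)
Q2 2027–Q4 2027: 35,600 litres + 115,800 litres + 5,200 litres = 156,600 litres (under)
Q3 2027–Q1 2028: 115,800 litres + 5,200 litres + 29,700 litres = 150,700 litres (under)
Q4 2027–Q2 2028: 5,200 litres + 29,700 litres + 49,300 litres = 84,200 litres (under)
1 window exceeds the threshold.

1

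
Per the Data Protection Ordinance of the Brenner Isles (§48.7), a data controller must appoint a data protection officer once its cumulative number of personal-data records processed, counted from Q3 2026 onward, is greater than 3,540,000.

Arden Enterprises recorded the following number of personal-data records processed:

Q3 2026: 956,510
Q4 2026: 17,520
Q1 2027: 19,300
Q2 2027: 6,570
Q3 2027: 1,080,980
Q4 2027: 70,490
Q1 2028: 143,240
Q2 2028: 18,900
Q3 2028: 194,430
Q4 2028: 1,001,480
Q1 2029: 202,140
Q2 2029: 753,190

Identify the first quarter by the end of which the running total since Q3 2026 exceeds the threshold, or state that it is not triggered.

Q1 2029

Through Q3 2026: 956,510
Through Q4 2026: 974,030
Through Q1 2027: 993,330
Through Q2 2027: 999,900
Through Q3 2027: 2,080,880
Through Q4 2027: 2,151,370
Through Q1 2028: 2,294,610
Through Q2 2028: 2,313,510
Through Q3 2028: 2,507,940
Through Q4 2028: 3,509,420
Through Q1 2029: 3,711,560 ← exceeds threshold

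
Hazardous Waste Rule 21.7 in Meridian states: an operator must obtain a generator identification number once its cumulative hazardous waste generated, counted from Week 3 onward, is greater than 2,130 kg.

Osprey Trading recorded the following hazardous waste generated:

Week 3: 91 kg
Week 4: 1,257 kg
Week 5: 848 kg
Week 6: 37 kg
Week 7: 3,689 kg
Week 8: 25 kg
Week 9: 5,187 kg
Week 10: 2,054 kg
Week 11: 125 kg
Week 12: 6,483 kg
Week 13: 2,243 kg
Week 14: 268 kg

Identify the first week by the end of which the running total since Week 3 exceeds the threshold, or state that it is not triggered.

Through Week 3: 91 kg
Through Week 4: 1,348 kg
Through Week 5: 2,196 kg ← exceeds threshold

Week 5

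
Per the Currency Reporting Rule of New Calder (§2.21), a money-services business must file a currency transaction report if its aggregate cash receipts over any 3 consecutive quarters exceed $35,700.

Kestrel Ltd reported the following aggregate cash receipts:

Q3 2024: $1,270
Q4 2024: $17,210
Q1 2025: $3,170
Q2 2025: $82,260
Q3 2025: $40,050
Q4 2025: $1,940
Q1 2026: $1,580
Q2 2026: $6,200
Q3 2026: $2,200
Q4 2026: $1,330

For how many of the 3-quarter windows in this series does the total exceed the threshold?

Q3 2024–Q1 2025: $1,270 + $17,210 + $3,170 = $21,650 (under)
Q4 2024–Q2 2025: $17,210 + $3,170 + $82,260 = $102,640 (over)
Q1 2025–Q3 2025: $3,170 + $82,260 + $40,050 = $125,480 (over)
Q2 2025–Q4 2025: $82,260 + $40,050 + $1,940 = $124,250 (over)
Q3 2025–Q1 2026: $40,050 + $1,940 + $1,580 = $43,570 (over)
Q4 2025–Q2 2026: $1,940 + $1,580 + $6,200 = $9,720 (under)
Q1 2026–Q3 2026: $1,580 + $6,200 + $2,200 = $9,980 (under)
Q2 2026–Q4 2026: $6,200 + $2,200 + $1,330 = $9,730 (under)
4 windows exceed the threshold.

4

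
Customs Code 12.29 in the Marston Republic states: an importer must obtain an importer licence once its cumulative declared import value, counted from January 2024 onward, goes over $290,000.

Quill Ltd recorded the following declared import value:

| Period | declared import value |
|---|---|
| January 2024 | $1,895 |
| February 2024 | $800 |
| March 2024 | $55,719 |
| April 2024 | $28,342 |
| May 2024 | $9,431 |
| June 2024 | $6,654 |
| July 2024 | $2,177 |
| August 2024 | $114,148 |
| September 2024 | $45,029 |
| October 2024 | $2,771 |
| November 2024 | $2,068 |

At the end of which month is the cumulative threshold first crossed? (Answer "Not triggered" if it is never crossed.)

Through January 2024: $1,895
Through February 2024: $2,695
Through March 2024: $58,414
Through April 2024: $86,756
Through May 2024: $96,187
Through June 2024: $102,841
Through July 2024: $105,018
Through August 2024: $219,166
Through September 2024: $264,195
Through October 2024: $266,966
Through November 2024: $269,034
Final cumulative total $269,034 ≤ $290,000; the threshold is never exceeded.

Not triggered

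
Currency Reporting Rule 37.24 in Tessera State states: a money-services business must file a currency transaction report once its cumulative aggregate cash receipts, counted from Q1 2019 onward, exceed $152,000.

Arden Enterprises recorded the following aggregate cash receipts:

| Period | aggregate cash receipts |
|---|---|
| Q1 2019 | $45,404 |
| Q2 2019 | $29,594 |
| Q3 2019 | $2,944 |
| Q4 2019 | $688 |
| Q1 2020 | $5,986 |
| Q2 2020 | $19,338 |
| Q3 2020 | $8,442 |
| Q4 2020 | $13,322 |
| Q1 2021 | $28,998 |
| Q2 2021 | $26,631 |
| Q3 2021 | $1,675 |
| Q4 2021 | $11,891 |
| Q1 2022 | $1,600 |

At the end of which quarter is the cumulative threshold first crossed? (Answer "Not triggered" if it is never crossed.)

Q1 2021

Through Q1 2019: $45,404
Through Q2 2019: $74,998
Through Q3 2019: $77,942
Through Q4 2019: $78,630
Through Q1 2020: $84,616
Through Q2 2020: $103,954
Through Q3 2020: $112,396
Through Q4 2020: $125,718
Through Q1 2021: $154,716 ← exceeds threshold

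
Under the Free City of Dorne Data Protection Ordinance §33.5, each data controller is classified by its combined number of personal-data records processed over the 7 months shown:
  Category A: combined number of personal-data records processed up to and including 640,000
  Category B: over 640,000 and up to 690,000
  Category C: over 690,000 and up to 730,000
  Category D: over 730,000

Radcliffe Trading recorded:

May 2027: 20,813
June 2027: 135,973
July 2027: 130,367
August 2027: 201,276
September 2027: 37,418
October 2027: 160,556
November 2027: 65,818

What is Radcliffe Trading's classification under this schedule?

Category D

Combined number of personal-data records processed: 20,813 + 135,973 + 130,367 + 201,276 + 37,418 + 160,556 + 65,818 = 752,221.
752,221 > 730,000, so Category D applies.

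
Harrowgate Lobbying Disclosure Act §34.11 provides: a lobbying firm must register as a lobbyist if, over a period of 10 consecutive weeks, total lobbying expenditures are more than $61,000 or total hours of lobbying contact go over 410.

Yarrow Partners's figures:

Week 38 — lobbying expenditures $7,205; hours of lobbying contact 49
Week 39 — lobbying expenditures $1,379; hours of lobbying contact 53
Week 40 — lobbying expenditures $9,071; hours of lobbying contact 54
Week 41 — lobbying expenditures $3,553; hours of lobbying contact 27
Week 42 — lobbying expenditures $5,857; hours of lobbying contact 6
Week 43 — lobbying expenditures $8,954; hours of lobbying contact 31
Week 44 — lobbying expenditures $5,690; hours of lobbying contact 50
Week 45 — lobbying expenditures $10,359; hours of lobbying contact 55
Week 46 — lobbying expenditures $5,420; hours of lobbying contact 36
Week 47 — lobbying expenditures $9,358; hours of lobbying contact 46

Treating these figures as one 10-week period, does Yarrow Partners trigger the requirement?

Total lobbying expenditures: $7,205 + $1,379 + $9,071 + $3,553 + $5,857 + $8,954 + $5,690 + $10,359 + $5,420 + $9,358 = $66,846 (> $61,000).
Total hours of lobbying contact: 49 + 53 + 54 + 27 + 6 + 31 + 50 + 55 + 36 + 46 = 407 (≤ 410).
The test is 'or': at least one threshold is exceeded.

Yes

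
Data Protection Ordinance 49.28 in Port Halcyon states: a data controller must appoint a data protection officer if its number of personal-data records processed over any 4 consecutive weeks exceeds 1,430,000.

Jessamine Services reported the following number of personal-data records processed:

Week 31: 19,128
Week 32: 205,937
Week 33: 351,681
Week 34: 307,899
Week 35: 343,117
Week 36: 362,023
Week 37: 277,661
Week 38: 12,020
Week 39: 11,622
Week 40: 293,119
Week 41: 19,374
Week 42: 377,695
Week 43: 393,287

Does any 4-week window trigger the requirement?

No

Week 31–Week 34: 19,128 + 205,937 + 351,681 + 307,899 = 884,645 (under)
Week 32–Week 35: 205,937 + 351,681 + 307,899 + 343,117 = 1,208,634 (under)
Week 33–Week 36: 351,681 + 307,899 + 343,117 + 362,023 = 1,364,720 (under)
Week 34–Week 37: 307,899 + 343,117 + 362,023 + 277,661 = 1,290,700 (under)
Week 35–Week 38: 343,117 + 362,023 + 277,661 + 12,020 = 994,821 (under)
Week 36–Week 39: 362,023 + 277,661 + 12,020 + 11,622 = 663,326 (under)
Week 37–Week 40: 277,661 + 12,020 + 11,622 + 293,119 = 594,422 (under)
Week 38–Week 41: 12,020 + 11,622 + 293,119 + 19,374 = 336,135 (under)
Week 39–Week 42: 11,622 + 293,119 + 19,374 + 377,695 = 701,810 (under)
Week 40–Week 43: 293,119 + 19,374 + 377,695 + 393,287 = 1,083,475 (under)
No window exceeds 1,430,000.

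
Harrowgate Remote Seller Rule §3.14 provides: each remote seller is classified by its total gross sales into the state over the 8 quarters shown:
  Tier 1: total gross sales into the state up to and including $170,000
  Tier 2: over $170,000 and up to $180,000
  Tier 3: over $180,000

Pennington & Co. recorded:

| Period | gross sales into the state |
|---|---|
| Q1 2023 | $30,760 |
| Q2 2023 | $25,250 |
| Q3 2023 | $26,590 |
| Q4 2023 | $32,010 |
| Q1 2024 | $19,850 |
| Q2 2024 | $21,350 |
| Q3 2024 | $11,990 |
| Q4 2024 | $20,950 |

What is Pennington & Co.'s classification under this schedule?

Tier 3

Total gross sales into the state: $30,760 + $25,250 + $26,590 + $32,010 + $19,850 + $21,350 + $11,990 + $20,950 = $188,750.
$188,750 > $180,000, so Tier 3 applies.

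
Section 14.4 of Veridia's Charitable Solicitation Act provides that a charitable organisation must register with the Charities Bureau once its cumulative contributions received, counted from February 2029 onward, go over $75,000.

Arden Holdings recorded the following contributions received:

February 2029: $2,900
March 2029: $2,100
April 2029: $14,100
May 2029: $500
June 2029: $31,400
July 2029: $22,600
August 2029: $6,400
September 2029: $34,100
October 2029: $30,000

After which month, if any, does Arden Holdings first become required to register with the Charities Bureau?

Through February 2029: $2,900
Through March 2029: $5,000
Through April 2029: $19,100
Through May 2029: $19,600
Through June 2029: $51,000
Through July 2029: $73,600
Through August 2029: $80,000 ← exceeds threshold

August 2029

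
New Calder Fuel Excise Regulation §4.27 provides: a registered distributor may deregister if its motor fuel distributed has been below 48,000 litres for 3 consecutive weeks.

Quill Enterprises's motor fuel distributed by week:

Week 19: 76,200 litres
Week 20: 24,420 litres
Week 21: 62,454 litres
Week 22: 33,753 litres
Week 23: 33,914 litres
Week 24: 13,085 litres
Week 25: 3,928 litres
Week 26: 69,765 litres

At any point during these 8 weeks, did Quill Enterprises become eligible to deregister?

Weeks below 48,000 litres: Week 20, Week 22, Week 23, Week 24, Week 25.
Longest run of consecutive weeks below the threshold: 4.
4 ≥ 3, so Quill Enterprises became eligible.

Yes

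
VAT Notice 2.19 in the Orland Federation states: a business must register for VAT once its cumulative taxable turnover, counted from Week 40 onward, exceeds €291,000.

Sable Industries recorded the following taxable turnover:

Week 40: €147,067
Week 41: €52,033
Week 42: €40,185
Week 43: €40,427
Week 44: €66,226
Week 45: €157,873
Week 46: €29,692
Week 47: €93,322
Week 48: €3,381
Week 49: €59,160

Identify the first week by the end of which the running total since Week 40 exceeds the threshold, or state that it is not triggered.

Week 44

Through Week 40: €147,067
Through Week 41: €199,100
Through Week 42: €239,285
Through Week 43: €279,712
Through Week 44: €345,938 ← exceeds threshold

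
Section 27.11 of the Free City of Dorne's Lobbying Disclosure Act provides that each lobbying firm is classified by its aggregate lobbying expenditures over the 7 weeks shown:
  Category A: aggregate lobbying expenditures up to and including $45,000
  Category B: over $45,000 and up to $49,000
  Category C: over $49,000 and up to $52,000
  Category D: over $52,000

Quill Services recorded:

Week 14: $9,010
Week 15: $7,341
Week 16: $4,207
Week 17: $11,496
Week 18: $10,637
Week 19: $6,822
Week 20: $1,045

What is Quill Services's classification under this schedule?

Aggregate lobbying expenditures: $9,010 + $7,341 + $4,207 + $11,496 + $10,637 + $6,822 + $1,045 = $50,558.
$49,000 < $50,558 ≤ $52,000, so Category C applies.

Category C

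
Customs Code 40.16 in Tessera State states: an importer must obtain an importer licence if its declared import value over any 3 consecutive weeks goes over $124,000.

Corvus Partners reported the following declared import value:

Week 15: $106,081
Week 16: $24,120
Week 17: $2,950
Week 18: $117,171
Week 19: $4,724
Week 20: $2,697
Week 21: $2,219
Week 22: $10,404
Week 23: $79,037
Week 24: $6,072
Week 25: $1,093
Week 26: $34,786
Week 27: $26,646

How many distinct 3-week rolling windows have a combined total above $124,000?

4

Week 15–Week 17: $106,081 + $24,120 + $2,950 = $133,151 (over)
Week 16–Week 18: $24,120 + $2,950 + $117,171 = $144,241 (over)
Week 17–Week 19: $2,950 + $117,171 + $4,724 = $124,845 (over)
Week 18–Week 20: $117,171 + $4,724 + $2,697 = $124,592 (over)
Week 19–Week 21: $4,724 + $2,697 + $2,219 = $9,640 (under)
Week 20–Week 22: $2,697 + $2,219 + $10,404 = $15,320 (under)
Week 21–Week 23: $2,219 + $10,404 + $79,037 = $91,660 (under)
Week 22–Week 24: $10,404 + $79,037 + $6,072 = $95,513 (under)
Week 23–Week 25: $79,037 + $6,072 + $1,093 = $86,202 (under)
Week 24–Week 26: $6,072 + $1,093 + $34,786 = $41,951 (under)
Week 25–Week 27: $1,093 + $34,786 + $26,646 = $62,525 (under)
4 windows exceed the threshold.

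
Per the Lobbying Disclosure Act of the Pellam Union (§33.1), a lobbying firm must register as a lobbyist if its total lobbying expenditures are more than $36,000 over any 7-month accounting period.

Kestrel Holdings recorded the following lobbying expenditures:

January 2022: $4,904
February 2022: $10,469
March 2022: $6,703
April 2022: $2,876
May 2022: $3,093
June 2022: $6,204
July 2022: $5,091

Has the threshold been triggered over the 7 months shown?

Total lobbying expenditures: $4,904 + $10,469 + $6,703 + $2,876 + $3,093 + $6,204 + $5,091 = $39,340.
$39,340 > $36,000, so the threshold is exceeded.

Yes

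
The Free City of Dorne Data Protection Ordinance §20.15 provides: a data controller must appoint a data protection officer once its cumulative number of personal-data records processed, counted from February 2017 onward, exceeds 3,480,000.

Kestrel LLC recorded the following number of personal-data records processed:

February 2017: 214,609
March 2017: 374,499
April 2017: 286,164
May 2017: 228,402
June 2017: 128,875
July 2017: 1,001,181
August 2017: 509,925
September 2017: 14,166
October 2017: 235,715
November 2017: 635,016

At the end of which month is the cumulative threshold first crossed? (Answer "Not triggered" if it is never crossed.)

November 2017

Through February 2017: 214,609
Through March 2017: 589,108
Through April 2017: 875,272
Through May 2017: 1,103,674
Through June 2017: 1,232,549
Through July 2017: 2,233,730
Through August 2017: 2,743,655
Through September 2017: 2,757,821
Through October 2017: 2,993,536
Through November 2017: 3,628,552 ← exceeds threshold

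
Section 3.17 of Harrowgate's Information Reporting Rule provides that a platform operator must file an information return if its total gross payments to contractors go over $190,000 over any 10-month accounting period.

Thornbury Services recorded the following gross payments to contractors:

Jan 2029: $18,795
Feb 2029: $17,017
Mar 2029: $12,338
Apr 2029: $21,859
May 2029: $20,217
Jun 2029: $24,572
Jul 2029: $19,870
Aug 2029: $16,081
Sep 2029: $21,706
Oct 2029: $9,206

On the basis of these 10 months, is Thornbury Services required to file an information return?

No

Total gross payments to contractors: $18,795 + $17,017 + $12,338 + $21,859 + $20,217 + $24,572 + $19,870 + $16,081 + $21,706 + $9,206 = $181,661.
$181,661 ≤ $190,000, so the threshold is not exceeded.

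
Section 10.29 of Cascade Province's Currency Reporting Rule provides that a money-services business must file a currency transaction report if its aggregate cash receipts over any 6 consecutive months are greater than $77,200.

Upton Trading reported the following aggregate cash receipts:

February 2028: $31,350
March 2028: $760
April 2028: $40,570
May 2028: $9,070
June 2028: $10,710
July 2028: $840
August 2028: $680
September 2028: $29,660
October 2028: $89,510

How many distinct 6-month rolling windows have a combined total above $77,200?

February 2028–July 2028: $31,350 + $760 + $40,570 + $9,070 + $10,710 + $840 = $93,300 (over)
March 2028–August 2028: $760 + $40,570 + $9,070 + $10,710 + $840 + $680 = $62,630 (under)
April 2028–September 2028: $40,570 + $9,070 + $10,710 + $840 + $680 + $29,660 = $91,530 (over)
May 2028–October 2028: $9,070 + $10,710 + $840 + $680 + $29,660 + $89,510 = $140,470 (over)
3 windows exceed the threshold.

3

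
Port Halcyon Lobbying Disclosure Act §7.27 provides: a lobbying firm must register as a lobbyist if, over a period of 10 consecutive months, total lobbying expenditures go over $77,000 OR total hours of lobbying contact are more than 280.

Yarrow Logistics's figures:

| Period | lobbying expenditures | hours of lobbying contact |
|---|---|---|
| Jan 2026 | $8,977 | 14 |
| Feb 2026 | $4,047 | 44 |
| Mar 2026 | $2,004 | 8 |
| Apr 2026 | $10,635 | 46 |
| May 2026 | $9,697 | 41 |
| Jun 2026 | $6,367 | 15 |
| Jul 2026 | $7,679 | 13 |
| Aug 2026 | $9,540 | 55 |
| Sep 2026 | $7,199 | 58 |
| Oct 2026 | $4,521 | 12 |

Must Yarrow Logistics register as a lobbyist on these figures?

Yes

Total lobbying expenditures: $8,977 + $4,047 + $2,004 + $10,635 + $9,697 + $6,367 + $7,679 + $9,540 + $7,199 + $4,521 = $70,666 (≤ $77,000).
Total hours of lobbying contact: 14 + 44 + 8 + 46 + 41 + 15 + 13 + 55 + 58 + 12 = 306 (> 280).
The test is 'or': at least one threshold is exceeded.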